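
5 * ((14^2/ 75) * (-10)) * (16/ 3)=-6272/ 9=-696.89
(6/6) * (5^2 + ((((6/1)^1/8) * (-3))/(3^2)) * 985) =-885/4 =-221.25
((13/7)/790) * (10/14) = 13/7742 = 0.00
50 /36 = 25 /18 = 1.39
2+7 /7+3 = 6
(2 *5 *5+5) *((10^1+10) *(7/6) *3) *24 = 92400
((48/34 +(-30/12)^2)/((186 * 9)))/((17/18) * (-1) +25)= 521/2738292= 0.00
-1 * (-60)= 60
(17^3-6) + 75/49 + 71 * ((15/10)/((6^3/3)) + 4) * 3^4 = 21977357/784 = 28032.34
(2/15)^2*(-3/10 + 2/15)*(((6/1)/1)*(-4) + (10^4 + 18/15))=-99772/3375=-29.56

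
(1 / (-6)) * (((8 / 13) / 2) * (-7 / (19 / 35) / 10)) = 49 / 741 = 0.07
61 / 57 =1.07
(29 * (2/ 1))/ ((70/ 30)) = 174/ 7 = 24.86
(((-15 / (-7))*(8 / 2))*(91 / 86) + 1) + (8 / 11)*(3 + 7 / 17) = 100923 / 8041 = 12.55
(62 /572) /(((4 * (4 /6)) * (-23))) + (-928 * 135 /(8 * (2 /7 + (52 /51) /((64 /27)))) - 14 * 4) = -54244402579 /2473328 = -21931.75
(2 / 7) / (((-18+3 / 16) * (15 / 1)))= -32 / 29925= -0.00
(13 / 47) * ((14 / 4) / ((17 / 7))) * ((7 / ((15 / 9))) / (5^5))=13377 / 24968750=0.00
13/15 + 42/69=509/345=1.48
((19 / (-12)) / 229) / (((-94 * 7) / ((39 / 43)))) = 247 / 25917304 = 0.00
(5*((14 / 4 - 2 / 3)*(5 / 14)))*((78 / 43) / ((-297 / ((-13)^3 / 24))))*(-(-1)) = 12138425 / 4291056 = 2.83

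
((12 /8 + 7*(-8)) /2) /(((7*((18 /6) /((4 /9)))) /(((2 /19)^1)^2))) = -436 /68229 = -0.01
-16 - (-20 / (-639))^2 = -6533536 / 408321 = -16.00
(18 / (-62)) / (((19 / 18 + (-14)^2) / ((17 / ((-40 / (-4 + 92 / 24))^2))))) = -153 / 351862400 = -0.00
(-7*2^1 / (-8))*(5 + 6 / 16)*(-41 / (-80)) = 12341 / 2560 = 4.82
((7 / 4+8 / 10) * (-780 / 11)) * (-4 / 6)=1326 / 11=120.55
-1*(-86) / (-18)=-43 / 9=-4.78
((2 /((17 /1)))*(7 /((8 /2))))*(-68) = -14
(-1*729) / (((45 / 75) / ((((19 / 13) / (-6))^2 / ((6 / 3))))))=-48735 / 1352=-36.05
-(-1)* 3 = 3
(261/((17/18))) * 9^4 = 30823578/17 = 1813151.65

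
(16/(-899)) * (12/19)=-192/17081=-0.01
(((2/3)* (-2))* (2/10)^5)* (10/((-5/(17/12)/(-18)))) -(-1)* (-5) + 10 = 15557/3125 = 4.98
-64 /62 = -32 /31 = -1.03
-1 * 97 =-97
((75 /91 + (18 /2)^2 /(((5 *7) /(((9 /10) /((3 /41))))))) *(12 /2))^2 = 159845637249 /5175625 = 30884.32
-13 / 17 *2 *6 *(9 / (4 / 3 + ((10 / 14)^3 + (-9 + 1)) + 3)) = 722358 / 28883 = 25.01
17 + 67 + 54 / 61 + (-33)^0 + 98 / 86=228266 / 2623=87.02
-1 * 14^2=-196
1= 1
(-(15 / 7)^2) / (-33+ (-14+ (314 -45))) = -75 / 3626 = -0.02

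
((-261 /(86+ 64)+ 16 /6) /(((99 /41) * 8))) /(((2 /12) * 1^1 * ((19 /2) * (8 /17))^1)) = 96883 /1504800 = 0.06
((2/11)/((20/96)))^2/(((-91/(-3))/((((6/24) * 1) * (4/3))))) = 2304/275275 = 0.01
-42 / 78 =-7 / 13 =-0.54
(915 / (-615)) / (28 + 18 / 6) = -61 / 1271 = -0.05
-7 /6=-1.17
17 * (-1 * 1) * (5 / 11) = -85 / 11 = -7.73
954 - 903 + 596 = 647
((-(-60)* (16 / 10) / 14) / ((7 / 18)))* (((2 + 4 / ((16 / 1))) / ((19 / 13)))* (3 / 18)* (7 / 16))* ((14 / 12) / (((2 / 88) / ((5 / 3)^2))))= 10725 / 38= 282.24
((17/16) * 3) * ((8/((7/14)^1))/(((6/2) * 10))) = 17/10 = 1.70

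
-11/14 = -0.79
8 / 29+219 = 6359 / 29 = 219.28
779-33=746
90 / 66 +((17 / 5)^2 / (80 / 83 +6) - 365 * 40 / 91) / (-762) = 59953417 / 38138100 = 1.57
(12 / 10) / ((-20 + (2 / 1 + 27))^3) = 0.00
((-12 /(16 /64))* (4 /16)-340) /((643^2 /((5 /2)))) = -880 /413449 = -0.00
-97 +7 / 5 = -478 / 5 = -95.60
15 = 15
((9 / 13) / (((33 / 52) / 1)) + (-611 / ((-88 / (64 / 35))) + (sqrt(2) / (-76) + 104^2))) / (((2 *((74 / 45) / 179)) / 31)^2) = 12998855815897635 / 421652 - 62352587025 *sqrt(2) / 1664704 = 30828345367.42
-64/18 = -32/9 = -3.56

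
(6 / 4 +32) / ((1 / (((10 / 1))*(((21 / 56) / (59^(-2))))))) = 3498405 / 8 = 437300.62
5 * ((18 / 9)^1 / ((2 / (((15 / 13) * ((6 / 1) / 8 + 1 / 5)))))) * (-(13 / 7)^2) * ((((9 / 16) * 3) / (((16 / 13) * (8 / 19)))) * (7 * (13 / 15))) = -21414159 / 57344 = -373.43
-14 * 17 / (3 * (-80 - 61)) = 0.56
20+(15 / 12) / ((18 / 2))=725 / 36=20.14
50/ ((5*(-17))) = -10/ 17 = -0.59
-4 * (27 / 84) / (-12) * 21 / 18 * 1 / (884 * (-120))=-1 / 848640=-0.00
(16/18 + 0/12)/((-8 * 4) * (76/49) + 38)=-196/2565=-0.08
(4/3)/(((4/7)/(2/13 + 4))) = 126/13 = 9.69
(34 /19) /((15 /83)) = 2822 /285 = 9.90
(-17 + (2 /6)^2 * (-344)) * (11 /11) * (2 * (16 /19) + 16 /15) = -389648 /2565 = -151.91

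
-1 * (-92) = 92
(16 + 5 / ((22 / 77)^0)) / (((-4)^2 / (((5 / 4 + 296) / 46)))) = 24969 / 2944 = 8.48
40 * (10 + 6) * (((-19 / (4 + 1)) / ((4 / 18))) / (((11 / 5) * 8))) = -6840 / 11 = -621.82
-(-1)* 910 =910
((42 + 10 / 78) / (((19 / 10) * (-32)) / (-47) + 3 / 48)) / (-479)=-6177680 / 95254419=-0.06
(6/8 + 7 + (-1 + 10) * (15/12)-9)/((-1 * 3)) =-10/3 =-3.33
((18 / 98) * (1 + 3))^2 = 0.54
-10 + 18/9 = -8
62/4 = 15.50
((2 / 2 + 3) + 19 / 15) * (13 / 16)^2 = 3.48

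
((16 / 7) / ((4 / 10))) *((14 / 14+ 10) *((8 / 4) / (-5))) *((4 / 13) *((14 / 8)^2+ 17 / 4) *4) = -1584 / 7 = -226.29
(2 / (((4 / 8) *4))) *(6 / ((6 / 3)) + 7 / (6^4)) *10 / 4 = 19475 / 2592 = 7.51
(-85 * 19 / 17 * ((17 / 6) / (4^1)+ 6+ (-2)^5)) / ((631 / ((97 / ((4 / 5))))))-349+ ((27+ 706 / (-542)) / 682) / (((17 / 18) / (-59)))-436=-30991210005929 / 95164108512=-325.66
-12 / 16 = -3 / 4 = -0.75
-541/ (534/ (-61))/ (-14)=-33001/ 7476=-4.41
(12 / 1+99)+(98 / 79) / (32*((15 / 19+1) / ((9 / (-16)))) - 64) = 124300965 / 1119904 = 110.99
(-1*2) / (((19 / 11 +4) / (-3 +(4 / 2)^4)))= -286 / 63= -4.54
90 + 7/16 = 1447/16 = 90.44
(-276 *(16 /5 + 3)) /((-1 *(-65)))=-8556 /325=-26.33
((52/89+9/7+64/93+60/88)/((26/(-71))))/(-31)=293219989/1027374348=0.29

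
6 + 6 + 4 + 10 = 26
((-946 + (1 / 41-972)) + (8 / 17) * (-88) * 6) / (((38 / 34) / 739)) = -1432477.03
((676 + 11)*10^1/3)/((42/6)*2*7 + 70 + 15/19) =43510/3207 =13.57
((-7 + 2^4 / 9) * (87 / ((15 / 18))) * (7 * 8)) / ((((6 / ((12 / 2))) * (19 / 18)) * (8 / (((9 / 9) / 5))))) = -343476 / 475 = -723.11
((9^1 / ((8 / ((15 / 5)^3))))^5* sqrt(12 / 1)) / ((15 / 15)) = 847288609443* sqrt(3) / 16384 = 89571955.58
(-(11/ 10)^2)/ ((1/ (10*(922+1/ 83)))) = -9259767/ 830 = -11156.35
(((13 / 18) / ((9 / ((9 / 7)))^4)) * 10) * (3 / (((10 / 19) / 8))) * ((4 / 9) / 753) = 3952 / 48814731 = 0.00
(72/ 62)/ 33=12/ 341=0.04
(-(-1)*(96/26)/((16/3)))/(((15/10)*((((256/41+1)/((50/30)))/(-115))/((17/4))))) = -400775/7722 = -51.90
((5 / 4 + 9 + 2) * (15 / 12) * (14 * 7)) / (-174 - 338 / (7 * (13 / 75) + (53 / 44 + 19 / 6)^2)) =-15180756395 / 1928500368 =-7.87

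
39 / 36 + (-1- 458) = -457.92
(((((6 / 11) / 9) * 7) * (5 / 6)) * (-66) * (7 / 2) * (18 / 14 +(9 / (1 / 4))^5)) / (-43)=4938071145 / 43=114838863.84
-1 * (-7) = 7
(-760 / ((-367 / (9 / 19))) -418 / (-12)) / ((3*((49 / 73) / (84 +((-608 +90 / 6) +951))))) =7861.11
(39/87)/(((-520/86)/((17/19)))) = -731/11020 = -0.07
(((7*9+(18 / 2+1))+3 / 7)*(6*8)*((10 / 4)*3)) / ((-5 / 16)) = -592128 / 7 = -84589.71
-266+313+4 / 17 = 803 / 17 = 47.24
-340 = -340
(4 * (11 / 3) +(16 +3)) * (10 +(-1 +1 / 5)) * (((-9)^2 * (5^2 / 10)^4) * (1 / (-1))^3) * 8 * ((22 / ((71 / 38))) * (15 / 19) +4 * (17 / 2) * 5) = -99804791250 / 71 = -1405701285.21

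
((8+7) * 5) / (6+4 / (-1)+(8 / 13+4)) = 975 / 86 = 11.34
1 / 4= 0.25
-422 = -422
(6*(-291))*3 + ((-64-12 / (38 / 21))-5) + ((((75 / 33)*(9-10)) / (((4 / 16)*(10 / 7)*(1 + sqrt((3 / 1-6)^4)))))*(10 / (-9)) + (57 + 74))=-9747200 / 1881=-5181.92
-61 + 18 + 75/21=-276/7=-39.43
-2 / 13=-0.15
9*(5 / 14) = 45 / 14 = 3.21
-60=-60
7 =7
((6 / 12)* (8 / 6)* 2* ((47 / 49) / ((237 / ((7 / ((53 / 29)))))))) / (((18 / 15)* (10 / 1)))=0.00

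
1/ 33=0.03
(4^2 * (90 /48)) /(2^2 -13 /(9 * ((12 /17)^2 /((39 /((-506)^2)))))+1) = 3318226560 /552988919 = 6.00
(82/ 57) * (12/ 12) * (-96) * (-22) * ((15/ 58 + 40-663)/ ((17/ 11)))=-603575104/ 493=-1224290.27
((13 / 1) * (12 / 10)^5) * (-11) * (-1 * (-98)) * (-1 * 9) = 980755776 / 3125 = 313841.85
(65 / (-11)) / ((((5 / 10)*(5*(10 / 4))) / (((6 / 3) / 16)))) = -13 / 110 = -0.12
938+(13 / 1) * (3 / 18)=5641 / 6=940.17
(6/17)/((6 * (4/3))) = 3/68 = 0.04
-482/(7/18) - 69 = -9159/7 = -1308.43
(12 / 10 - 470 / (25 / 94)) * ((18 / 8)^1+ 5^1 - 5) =-7947 / 2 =-3973.50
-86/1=-86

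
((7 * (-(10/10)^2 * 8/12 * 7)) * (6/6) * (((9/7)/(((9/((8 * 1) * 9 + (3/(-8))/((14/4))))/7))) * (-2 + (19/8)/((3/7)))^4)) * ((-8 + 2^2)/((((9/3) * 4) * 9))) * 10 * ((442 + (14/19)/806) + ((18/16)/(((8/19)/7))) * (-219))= -2195186714848325996875/4389826461696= -500062299.50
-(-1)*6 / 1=6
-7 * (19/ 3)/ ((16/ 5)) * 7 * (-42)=4073.12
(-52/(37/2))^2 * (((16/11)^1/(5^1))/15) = 173056/1129425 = 0.15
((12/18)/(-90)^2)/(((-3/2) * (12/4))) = -1/54675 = -0.00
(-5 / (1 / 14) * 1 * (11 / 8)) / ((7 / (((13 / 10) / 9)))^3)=-24167 / 28576800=-0.00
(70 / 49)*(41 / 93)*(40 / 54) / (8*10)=205 / 35154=0.01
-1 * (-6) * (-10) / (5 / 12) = -144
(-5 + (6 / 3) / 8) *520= -2470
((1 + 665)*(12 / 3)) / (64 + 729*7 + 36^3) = 2664 / 51823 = 0.05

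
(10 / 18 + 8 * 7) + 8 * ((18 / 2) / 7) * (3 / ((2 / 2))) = 5507 / 63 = 87.41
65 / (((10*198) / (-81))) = -117 / 44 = -2.66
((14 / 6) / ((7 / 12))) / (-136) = -1 / 34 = -0.03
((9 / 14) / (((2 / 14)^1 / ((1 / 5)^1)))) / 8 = 9 / 80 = 0.11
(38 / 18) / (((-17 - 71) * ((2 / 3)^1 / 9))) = -57 / 176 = -0.32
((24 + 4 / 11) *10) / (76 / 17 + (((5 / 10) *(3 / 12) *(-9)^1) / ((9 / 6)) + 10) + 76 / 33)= 546720 / 35957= 15.20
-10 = -10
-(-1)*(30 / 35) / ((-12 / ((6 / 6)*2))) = -1 / 7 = -0.14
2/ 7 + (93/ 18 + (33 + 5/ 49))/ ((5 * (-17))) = -4111/ 24990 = -0.16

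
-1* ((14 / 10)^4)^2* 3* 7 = -121060821 / 390625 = -309.92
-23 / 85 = -0.27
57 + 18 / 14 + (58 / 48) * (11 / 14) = 19903 / 336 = 59.24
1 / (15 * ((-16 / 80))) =-1 / 3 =-0.33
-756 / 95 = -7.96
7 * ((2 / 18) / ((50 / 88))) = 308 / 225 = 1.37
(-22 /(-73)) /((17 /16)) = 352 /1241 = 0.28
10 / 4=5 / 2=2.50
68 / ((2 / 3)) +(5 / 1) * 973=4967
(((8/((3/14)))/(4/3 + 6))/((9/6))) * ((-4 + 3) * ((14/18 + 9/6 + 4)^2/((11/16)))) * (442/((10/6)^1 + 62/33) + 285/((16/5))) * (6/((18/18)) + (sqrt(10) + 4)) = -36679207880/88209 - 3667920788 * sqrt(10)/88209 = -547315.94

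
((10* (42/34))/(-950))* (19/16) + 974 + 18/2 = 1336859/1360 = 982.98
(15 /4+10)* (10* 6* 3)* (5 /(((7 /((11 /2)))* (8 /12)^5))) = 33078375 /448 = 73835.66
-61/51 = -1.20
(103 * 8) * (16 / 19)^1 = 13184 / 19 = 693.89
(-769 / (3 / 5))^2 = 14784025 / 9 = 1642669.44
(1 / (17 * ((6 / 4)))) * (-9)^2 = 54 / 17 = 3.18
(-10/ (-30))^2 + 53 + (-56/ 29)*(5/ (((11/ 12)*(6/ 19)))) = 56722/ 2871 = 19.76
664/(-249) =-8/3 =-2.67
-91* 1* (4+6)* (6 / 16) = -1365 / 4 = -341.25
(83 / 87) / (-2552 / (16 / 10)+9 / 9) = -83 / 138678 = -0.00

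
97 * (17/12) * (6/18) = 1649/36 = 45.81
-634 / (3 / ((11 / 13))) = -6974 / 39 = -178.82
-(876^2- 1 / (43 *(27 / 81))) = -32997165 / 43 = -767375.93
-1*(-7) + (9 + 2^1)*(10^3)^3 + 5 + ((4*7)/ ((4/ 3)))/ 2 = 22000000045/ 2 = 11000000022.50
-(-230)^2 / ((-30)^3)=529 / 270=1.96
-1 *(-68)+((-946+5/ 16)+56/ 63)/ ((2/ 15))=-673727/ 96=-7017.99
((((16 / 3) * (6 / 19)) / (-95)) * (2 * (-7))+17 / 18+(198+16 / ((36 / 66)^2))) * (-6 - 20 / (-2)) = 16438018 / 16245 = 1011.88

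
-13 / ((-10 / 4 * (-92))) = -13 / 230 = -0.06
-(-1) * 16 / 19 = 16 / 19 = 0.84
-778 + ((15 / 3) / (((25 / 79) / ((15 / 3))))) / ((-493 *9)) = -3452065 / 4437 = -778.02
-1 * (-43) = 43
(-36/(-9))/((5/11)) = 44/5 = 8.80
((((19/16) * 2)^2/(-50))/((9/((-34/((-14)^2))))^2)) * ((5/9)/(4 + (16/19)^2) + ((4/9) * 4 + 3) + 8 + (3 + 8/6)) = -323548777/448084224000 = -0.00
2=2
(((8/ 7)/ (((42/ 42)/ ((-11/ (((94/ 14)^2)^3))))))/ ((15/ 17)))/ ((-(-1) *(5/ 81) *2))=-339434172/ 269480383225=-0.00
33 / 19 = 1.74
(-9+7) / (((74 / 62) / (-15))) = 930 / 37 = 25.14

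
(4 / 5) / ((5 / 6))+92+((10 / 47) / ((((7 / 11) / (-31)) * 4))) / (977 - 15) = 92.96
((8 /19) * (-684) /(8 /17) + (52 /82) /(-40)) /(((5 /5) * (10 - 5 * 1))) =-501853 /4100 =-122.40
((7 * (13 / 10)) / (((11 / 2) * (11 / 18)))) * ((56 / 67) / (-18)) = -5096 / 40535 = -0.13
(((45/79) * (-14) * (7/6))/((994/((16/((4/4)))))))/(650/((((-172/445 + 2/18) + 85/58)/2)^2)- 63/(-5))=-106995217561400/1320502859909428389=-0.00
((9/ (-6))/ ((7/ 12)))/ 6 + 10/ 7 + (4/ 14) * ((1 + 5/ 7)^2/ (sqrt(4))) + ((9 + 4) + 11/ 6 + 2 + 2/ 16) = 151289/ 8232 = 18.38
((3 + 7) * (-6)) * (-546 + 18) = 31680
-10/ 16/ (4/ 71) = -355/ 32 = -11.09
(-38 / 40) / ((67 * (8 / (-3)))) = 57 / 10720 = 0.01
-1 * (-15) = 15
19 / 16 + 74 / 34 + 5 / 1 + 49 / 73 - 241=-4605893 / 19856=-231.96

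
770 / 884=385 / 442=0.87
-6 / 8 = -3 / 4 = -0.75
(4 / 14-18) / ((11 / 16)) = -1984 / 77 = -25.77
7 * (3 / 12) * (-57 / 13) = -399 / 52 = -7.67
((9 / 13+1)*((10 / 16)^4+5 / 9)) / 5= 0.24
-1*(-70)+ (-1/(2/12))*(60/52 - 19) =177.08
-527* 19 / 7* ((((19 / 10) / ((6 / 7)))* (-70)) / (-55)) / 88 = -1331729 / 29040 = -45.86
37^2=1369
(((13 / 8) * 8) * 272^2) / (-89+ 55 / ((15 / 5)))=-721344 / 53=-13610.26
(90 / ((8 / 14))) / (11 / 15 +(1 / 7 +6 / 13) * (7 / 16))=157.85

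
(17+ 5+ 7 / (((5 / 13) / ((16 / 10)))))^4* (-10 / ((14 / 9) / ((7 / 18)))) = -1333808312328 / 78125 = -17072746.40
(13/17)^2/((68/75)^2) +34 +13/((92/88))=1449071223/30735728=47.15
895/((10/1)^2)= 179/20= 8.95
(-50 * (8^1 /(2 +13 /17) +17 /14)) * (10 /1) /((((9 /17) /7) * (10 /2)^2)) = -1086.31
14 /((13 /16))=224 /13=17.23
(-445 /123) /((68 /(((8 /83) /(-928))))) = 445 /80528592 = 0.00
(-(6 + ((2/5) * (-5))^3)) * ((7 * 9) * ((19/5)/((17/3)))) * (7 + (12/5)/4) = 272916/425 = 642.16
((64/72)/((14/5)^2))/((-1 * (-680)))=5/29988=0.00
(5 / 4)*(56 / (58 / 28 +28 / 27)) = 5292 / 235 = 22.52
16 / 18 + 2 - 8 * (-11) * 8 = 6362 / 9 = 706.89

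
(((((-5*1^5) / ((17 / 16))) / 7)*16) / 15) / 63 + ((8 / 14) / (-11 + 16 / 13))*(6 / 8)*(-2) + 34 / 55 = 109111748 / 157099635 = 0.69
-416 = -416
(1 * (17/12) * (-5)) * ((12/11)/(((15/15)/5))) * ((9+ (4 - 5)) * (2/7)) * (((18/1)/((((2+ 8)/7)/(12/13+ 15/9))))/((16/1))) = -25755/143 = -180.10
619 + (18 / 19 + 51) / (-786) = 3081053 / 4978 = 618.93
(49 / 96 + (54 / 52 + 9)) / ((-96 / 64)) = -13165 / 1872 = -7.03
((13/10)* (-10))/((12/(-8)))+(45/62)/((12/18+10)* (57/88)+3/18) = 380857/43431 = 8.77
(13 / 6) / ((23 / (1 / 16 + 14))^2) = 219375 / 270848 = 0.81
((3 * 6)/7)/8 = 9/28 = 0.32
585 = 585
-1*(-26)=26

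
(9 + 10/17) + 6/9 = 523/51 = 10.25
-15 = -15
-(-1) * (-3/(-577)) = 3/577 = 0.01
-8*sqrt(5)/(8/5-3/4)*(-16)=2560*sqrt(5)/17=336.73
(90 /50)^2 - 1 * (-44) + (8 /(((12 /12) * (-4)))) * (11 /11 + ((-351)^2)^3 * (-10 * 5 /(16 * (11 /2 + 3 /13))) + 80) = 15193788212602153163 /7450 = 2039434659409684.99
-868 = -868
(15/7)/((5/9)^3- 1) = -10935/4228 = -2.59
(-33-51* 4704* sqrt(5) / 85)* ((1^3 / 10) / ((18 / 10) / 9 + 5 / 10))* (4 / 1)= -8064* sqrt(5) / 5-132 / 7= -3625.19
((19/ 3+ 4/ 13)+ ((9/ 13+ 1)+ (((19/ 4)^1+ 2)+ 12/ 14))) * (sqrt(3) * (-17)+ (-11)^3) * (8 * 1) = -3564418/ 21- 45526 * sqrt(3)/ 21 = -173489.11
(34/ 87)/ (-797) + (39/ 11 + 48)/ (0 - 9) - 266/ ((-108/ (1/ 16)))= -1224380209/ 219665952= -5.57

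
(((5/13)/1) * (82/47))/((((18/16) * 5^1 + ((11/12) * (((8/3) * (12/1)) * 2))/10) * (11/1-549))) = -24600/226651061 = -0.00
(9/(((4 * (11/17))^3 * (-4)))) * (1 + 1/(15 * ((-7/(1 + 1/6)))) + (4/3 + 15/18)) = -348823/851840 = -0.41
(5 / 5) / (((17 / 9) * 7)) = 9 / 119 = 0.08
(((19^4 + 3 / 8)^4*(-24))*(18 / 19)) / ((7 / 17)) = -542294559545087267467791579 / 34048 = -15927354309947346906361.36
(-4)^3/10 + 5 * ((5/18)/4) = -2179/360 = -6.05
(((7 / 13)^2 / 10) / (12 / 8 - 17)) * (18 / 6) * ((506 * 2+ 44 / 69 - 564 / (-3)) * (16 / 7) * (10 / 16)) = -1159816 / 120497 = -9.63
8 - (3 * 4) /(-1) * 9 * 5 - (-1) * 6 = 554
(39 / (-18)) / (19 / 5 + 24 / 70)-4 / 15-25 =-7479 / 290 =-25.79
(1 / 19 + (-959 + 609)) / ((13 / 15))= -403.79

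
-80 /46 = -40 /23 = -1.74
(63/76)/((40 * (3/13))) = 273/3040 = 0.09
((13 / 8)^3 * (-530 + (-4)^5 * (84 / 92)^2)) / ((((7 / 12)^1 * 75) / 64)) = -804051469 / 92575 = -8685.41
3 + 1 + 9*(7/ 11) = 107/ 11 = 9.73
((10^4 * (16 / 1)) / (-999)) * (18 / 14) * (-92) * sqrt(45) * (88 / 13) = 1295360000 * sqrt(5) / 3367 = 860265.23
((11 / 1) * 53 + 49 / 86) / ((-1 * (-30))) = 16729 / 860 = 19.45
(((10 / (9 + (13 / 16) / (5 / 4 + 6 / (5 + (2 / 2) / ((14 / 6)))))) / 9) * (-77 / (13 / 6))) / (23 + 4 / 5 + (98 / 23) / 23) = -416640400 / 2364980787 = -0.18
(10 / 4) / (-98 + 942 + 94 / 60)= 75 / 25367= 0.00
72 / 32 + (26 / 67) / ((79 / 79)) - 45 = -11353 / 268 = -42.36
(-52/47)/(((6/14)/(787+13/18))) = -2580578/1269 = -2033.55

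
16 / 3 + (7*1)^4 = 7219 / 3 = 2406.33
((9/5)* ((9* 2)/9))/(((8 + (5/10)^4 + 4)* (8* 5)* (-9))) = -4/4825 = -0.00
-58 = -58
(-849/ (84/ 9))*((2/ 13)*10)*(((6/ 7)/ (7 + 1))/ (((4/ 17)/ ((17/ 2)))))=-11041245/ 20384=-541.66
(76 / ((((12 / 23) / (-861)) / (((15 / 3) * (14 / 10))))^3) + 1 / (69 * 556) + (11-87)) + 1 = -17977976576178004343 / 153456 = -117153950162769.81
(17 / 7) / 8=17 / 56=0.30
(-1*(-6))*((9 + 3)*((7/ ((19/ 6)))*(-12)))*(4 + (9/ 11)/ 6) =-1651104/ 209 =-7900.02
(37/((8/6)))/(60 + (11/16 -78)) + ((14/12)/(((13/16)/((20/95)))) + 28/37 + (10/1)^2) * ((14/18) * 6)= 10708394764/22783527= 470.01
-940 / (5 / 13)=-2444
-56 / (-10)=28 / 5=5.60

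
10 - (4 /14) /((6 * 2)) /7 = 2939 /294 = 10.00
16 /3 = 5.33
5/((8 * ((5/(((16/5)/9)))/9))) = 2/5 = 0.40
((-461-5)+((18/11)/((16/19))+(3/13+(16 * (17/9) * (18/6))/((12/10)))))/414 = -3997633/4262544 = -0.94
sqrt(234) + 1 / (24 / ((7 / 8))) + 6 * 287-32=3 * sqrt(26) + 324487 / 192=1705.33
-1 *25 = -25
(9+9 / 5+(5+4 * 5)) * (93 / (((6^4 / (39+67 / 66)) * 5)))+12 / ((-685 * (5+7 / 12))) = 134496881071 / 6542791200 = 20.56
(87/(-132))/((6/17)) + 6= 1091/264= 4.13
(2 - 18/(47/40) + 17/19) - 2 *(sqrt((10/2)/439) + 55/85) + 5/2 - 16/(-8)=-279893/30362 - 2 *sqrt(2195)/439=-9.43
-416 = -416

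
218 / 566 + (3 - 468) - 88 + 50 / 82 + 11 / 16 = -551.32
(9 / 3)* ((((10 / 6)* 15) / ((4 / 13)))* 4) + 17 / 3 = 2942 / 3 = 980.67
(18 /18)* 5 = 5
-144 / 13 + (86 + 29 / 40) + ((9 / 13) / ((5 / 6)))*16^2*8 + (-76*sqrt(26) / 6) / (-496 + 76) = 19*sqrt(26) / 630 + 924073 / 520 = 1777.22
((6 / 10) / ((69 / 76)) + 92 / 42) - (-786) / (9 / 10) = 2115986 / 2415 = 876.18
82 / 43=1.91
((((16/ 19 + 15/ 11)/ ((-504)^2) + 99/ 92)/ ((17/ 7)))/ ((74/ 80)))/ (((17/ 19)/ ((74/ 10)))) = 1313971867/ 331658712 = 3.96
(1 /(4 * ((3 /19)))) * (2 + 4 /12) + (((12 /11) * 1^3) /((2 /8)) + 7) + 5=7943 /396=20.06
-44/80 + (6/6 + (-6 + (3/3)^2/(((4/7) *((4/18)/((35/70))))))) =-129/80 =-1.61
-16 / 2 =-8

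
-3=-3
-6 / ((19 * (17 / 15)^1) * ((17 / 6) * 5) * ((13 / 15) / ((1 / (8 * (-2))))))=405 / 285532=0.00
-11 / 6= -1.83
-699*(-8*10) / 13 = 55920 / 13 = 4301.54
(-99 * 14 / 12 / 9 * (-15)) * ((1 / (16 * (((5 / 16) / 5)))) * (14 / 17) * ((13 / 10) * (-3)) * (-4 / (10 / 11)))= 231231 / 85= 2720.36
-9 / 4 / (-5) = 9 / 20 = 0.45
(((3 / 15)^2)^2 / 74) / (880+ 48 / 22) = 11 / 448810000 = 0.00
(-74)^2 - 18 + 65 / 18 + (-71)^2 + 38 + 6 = 189839 / 18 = 10546.61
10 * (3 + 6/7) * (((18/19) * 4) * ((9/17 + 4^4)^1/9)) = 1345680/323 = 4166.19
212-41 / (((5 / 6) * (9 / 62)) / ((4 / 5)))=-4436 / 75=-59.15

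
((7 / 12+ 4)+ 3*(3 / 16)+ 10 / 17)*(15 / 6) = 23395 / 1632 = 14.34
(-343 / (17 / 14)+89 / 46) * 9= -1974411 / 782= -2524.82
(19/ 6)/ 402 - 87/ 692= -24587/ 208638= -0.12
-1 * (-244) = 244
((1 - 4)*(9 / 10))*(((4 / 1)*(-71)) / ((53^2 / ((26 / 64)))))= 24921 / 224720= 0.11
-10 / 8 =-5 / 4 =-1.25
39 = 39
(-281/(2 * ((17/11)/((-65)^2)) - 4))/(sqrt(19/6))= 39.48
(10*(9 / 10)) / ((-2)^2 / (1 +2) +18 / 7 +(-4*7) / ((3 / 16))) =-63 / 1018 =-0.06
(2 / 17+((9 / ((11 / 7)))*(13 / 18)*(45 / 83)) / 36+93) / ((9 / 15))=57849835 / 372504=155.30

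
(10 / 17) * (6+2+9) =10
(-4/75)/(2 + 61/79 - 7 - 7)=316/66525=0.00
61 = 61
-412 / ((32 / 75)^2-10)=1158750 / 27613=41.96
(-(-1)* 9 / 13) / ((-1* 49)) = -9 / 637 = -0.01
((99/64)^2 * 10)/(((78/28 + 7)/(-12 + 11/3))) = -2858625/140288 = -20.38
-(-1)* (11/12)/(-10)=-11/120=-0.09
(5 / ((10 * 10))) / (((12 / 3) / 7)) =7 / 80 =0.09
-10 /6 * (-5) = 25 /3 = 8.33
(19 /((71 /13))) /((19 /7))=91 /71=1.28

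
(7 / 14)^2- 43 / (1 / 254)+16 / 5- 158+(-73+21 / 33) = -2452761 / 220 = -11148.91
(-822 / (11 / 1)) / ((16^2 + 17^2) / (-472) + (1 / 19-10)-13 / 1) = 2457232 / 792539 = 3.10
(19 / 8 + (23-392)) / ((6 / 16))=-2933 / 3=-977.67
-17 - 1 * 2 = -19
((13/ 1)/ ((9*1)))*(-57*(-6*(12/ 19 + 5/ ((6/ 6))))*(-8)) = -22256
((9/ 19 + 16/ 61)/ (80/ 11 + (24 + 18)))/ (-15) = -9383/ 9422670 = -0.00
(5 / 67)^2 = 25 / 4489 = 0.01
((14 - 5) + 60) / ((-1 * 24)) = -23 / 8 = -2.88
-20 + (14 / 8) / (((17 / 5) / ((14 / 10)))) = -1311 / 68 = -19.28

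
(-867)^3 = -651714363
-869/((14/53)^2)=-2441021/196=-12454.19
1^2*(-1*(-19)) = 19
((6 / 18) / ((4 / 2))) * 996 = 166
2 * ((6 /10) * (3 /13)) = 18 /65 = 0.28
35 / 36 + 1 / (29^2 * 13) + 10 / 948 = 30560579 / 31093452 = 0.98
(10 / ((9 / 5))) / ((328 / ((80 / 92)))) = 125 / 8487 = 0.01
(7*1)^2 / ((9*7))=7 / 9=0.78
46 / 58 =23 / 29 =0.79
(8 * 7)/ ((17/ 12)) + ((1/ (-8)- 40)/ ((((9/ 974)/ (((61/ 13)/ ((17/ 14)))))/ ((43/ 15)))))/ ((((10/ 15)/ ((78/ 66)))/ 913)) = -79412147647/ 1020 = -77855046.71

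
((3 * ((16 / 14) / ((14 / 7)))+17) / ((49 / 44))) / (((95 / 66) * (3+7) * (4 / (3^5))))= 11555379 / 162925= 70.92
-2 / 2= -1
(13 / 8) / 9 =0.18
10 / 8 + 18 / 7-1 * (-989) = 27799 / 28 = 992.82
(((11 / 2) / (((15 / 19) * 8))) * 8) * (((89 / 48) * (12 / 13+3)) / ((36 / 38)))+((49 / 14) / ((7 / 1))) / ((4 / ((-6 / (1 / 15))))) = 4744523 / 112320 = 42.24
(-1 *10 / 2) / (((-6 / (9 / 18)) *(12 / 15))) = 25 / 48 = 0.52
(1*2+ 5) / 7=1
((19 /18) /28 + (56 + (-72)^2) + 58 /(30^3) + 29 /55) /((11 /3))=10895139041 /7623000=1429.25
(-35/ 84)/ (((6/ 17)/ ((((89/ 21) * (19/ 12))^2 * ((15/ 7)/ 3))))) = -1215279425/ 32006016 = -37.97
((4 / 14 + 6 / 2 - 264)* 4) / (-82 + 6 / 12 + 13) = 14600 / 959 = 15.22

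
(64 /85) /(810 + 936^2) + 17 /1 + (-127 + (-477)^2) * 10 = 84749959304717 /37268505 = 2274037.00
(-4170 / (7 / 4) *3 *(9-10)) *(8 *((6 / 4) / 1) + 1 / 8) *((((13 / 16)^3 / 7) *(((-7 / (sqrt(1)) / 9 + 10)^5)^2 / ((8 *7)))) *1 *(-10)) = -11490462874240776473753719975 / 2177191571079168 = -5277653573013.47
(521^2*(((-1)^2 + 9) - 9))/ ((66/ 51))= 4614497/ 22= 209749.86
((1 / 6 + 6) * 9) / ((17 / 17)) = 111 / 2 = 55.50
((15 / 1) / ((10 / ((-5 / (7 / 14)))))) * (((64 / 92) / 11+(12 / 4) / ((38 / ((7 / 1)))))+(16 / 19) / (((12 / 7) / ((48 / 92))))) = -125775 / 9614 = -13.08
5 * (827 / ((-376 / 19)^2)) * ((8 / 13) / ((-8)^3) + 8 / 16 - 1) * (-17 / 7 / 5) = 2116399683 / 823373824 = 2.57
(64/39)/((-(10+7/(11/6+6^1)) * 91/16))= -0.03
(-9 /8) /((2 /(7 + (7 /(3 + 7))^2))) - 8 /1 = -19541 /1600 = -12.21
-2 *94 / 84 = -47 / 21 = -2.24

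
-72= -72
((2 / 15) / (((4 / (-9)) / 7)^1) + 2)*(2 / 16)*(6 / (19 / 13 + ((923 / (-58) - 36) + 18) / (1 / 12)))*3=3393 / 6115000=0.00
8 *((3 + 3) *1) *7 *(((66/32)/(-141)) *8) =-1848/47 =-39.32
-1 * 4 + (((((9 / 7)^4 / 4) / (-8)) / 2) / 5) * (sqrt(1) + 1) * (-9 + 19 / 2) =-3079841 / 768320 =-4.01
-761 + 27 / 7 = -5300 / 7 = -757.14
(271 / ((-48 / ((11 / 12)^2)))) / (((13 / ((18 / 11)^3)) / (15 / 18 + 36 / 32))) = -114633 / 36608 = -3.13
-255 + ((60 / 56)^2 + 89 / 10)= -240053 / 980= -244.95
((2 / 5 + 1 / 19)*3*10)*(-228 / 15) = -1032 / 5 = -206.40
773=773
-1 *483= -483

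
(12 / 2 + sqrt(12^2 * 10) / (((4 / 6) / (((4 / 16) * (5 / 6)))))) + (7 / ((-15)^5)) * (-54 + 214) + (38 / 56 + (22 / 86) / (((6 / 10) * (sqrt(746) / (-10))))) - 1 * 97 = -78.62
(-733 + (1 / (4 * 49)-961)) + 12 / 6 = -331631 / 196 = -1691.99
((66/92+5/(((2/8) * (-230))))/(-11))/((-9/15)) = 145/1518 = 0.10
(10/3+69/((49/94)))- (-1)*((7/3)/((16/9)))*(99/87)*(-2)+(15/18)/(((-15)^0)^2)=4554485/34104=133.55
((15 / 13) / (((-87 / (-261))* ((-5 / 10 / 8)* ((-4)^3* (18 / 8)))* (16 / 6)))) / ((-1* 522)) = -5 / 18096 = -0.00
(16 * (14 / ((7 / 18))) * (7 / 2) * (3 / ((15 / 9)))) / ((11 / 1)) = 18144 / 55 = 329.89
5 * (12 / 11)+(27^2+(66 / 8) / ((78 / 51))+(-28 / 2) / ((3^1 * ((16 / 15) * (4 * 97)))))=328393151 / 443872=739.84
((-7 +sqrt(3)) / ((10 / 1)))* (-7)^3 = 180.69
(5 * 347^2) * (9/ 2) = 5418405/ 2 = 2709202.50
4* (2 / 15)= 0.53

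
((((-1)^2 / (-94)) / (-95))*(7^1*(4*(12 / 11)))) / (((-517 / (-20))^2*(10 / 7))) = 0.00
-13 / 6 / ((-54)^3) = 13 / 944784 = 0.00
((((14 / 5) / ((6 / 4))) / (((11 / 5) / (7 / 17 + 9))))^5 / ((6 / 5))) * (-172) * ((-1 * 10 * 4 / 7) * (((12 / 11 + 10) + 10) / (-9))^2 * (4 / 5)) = 190935390455255269376000000 / 1633826553929845803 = 116863929.04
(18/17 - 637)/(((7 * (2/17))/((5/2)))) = -1930.54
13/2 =6.50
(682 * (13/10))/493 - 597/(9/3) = -486102/2465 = -197.20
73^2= 5329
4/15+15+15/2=683/30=22.77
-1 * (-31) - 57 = -26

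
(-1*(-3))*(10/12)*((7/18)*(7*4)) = 245/9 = 27.22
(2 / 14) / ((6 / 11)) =11 / 42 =0.26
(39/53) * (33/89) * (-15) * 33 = -637065/4717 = -135.06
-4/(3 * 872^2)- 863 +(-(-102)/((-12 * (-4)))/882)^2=-510482588513831/591520962816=-863.00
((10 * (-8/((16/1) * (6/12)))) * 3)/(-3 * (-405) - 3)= -0.02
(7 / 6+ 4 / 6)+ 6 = 7.83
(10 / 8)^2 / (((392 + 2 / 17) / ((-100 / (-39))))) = 10625 / 1039896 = 0.01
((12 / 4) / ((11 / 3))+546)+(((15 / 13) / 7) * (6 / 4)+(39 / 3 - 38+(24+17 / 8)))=4389909 / 8008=548.19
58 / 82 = 29 / 41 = 0.71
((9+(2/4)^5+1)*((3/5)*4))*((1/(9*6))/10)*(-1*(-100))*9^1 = 321/8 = 40.12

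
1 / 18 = 0.06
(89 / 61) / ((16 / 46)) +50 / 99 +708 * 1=34431949 / 48312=712.70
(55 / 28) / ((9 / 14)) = 3.06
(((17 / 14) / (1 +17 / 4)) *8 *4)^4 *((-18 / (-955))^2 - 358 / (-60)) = 22877112748476465152 / 1277607159582075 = 17906.22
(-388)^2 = 150544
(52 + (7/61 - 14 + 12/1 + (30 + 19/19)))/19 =4948/1159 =4.27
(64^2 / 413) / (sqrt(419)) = 4096* sqrt(419) / 173047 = 0.48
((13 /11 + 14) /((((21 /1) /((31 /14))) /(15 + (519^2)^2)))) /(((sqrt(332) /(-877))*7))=-798619835009.22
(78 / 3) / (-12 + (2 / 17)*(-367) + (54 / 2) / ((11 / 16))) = -1.63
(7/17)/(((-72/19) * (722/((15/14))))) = -5/31008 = -0.00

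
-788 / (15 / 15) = -788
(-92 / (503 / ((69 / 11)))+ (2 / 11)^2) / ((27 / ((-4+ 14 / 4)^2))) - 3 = -4946857 / 1643301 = -3.01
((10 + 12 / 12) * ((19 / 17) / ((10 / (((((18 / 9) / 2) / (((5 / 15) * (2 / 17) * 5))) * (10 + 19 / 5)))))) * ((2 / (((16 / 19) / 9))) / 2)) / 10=7397973 / 80000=92.47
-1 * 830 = -830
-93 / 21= -4.43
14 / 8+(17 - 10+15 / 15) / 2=23 / 4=5.75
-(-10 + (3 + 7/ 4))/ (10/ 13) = 273/ 40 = 6.82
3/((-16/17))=-51/16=-3.19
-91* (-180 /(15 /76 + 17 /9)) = 11203920 /1427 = 7851.38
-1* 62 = -62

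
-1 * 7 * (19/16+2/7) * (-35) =360.94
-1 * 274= -274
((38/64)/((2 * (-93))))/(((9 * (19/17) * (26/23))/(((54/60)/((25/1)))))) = -391/38688000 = -0.00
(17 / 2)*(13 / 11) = 221 / 22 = 10.05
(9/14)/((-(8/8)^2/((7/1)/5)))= -9/10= -0.90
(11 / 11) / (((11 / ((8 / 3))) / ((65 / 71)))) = 520 / 2343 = 0.22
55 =55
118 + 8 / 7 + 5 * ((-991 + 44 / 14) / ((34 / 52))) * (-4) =30335.95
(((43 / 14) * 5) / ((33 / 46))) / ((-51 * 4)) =-4945 / 47124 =-0.10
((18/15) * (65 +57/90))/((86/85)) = 33473/430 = 77.84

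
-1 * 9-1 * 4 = -13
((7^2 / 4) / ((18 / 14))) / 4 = 343 / 144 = 2.38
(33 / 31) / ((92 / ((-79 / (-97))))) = 2607 / 276644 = 0.01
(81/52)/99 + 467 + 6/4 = 267991/572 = 468.52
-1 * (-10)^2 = -100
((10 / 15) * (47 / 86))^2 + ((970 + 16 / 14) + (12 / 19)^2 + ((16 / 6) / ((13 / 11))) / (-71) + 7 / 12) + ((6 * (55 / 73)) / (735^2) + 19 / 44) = 103981513695488065849 / 106904510396373690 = 972.66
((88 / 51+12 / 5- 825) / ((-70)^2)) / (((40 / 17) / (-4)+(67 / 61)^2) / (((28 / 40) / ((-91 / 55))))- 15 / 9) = 8567799713 / 159964640500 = 0.05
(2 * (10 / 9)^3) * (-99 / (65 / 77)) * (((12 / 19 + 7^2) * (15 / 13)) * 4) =-6389768000 / 86697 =-73702.30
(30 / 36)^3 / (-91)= -125 / 19656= -0.01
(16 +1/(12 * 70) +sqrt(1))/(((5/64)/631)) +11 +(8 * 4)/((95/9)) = 1369859237/9975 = 137329.25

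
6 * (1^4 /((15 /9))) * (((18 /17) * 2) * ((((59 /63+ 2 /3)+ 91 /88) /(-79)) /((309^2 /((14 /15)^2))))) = -409388 /176317601625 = -0.00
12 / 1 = 12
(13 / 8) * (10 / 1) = 65 / 4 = 16.25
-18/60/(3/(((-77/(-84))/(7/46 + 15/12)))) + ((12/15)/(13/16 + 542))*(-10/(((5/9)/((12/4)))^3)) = -222774089/93363750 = -2.39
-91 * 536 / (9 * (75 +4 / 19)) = -926744 / 12861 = -72.06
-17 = -17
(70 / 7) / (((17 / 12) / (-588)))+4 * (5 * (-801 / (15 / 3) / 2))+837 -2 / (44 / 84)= -919929 / 187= -4919.41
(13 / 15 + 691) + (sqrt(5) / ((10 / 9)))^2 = 8351 / 12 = 695.92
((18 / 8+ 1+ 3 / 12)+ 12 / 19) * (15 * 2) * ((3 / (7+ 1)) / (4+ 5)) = 785 / 152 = 5.16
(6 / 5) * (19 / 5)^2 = 2166 / 125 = 17.33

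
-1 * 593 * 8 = -4744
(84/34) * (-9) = -378/17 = -22.24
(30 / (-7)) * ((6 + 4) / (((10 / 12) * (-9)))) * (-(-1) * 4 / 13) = 160 / 91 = 1.76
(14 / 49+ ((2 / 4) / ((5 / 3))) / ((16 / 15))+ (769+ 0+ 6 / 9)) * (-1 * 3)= -2310.70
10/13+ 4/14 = 96/91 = 1.05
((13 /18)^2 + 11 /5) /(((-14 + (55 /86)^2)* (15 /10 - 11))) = 16304482 /773493705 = 0.02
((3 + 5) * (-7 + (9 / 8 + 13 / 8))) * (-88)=2992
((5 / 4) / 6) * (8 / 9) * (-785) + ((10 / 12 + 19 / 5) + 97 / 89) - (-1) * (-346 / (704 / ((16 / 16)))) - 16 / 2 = -148.14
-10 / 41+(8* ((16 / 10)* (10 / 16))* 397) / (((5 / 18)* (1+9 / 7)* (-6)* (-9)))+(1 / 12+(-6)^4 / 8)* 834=83190982 / 615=135269.89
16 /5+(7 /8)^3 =9907 /2560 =3.87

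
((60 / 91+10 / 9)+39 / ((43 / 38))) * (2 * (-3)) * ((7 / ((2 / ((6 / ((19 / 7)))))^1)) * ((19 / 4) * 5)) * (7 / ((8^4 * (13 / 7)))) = -547131305 / 14882816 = -36.76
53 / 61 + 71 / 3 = 4490 / 183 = 24.54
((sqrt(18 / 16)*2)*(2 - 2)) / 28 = 0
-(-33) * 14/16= 231/8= 28.88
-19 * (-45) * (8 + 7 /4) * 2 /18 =3705 /4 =926.25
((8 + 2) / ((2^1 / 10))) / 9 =5.56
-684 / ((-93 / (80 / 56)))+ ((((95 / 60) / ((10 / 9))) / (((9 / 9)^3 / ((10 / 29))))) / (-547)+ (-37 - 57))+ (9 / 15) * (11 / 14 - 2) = -5798337331 / 68845420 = -84.22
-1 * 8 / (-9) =8 / 9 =0.89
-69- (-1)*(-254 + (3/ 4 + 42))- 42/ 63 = -3371/ 12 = -280.92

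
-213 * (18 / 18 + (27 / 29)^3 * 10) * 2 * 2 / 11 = -188478588 / 268279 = -702.55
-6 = -6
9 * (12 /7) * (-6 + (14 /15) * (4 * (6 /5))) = -4104 /175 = -23.45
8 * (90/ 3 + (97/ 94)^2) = 248.52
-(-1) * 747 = 747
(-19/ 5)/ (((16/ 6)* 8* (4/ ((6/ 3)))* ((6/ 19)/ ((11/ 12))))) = -3971/ 15360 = -0.26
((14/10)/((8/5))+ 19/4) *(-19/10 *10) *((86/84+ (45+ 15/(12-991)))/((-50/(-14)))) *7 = -754819023/78320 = -9637.63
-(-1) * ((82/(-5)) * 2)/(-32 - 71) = 164/515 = 0.32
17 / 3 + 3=8.67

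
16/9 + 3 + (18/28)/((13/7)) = 1199/234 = 5.12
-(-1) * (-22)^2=484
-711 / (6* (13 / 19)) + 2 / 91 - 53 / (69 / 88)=-240.76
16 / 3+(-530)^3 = -446630984 / 3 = -148876994.67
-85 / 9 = -9.44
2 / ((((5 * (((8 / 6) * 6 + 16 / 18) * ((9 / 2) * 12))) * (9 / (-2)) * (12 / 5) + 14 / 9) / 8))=-72 / 116633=-0.00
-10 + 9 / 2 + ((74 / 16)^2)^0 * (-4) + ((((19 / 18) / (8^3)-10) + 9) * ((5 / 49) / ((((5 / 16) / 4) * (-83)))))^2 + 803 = 793.50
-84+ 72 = -12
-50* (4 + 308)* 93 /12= -120900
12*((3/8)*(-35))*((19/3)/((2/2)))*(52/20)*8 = -20748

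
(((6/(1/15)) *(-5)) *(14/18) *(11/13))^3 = -57066625000/2197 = -25974795.18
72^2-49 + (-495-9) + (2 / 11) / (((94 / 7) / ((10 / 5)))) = 2394241 / 517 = 4631.03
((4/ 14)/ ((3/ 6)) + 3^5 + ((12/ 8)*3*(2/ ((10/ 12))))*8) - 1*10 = 11199/ 35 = 319.97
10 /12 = 5 /6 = 0.83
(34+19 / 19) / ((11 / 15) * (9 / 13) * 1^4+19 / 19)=325 / 14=23.21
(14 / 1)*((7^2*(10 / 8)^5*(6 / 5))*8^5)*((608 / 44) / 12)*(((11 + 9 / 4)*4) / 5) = 11052832000 / 11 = 1004802909.09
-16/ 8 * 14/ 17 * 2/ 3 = -56/ 51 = -1.10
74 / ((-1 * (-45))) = 74 / 45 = 1.64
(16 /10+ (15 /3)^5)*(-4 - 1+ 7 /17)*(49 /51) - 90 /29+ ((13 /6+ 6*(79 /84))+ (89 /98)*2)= -84863614021 /6160035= -13776.48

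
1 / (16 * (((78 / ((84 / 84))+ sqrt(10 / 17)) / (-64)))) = -2652 / 51709+ 2 * sqrt(170) / 51709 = -0.05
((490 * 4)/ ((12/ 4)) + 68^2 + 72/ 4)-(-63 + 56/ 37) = 594607/ 111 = 5356.82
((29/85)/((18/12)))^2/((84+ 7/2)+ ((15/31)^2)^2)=6213449288/10515675560625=0.00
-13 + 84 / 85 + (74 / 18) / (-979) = -8999176 / 748935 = -12.02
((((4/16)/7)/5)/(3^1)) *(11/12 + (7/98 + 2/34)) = 299/119952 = 0.00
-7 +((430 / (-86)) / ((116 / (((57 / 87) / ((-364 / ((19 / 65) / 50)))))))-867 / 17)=-46163498839 / 795922400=-58.00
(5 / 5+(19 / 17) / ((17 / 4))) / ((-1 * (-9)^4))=-0.00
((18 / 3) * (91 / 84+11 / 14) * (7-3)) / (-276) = -157 / 966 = -0.16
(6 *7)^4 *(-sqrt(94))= -3111696 *sqrt(94)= -30169012.04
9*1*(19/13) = 171/13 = 13.15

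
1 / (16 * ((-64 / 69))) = -69 / 1024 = -0.07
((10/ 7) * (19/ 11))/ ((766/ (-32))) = -3040/ 29491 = -0.10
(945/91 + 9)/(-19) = -252/247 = -1.02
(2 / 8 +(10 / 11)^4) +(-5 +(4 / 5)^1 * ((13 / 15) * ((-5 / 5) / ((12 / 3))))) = -18624757 / 4392300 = -4.24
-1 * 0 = 0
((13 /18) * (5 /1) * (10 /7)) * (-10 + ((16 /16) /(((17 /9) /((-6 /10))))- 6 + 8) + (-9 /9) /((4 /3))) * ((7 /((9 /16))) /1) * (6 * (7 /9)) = -11222120 /4131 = -2716.56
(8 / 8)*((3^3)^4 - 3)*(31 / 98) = 8237289 / 49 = 168107.94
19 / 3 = 6.33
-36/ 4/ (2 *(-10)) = 9/ 20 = 0.45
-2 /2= -1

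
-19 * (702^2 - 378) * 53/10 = -247936491/5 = -49587298.20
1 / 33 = 0.03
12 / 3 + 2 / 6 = 13 / 3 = 4.33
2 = 2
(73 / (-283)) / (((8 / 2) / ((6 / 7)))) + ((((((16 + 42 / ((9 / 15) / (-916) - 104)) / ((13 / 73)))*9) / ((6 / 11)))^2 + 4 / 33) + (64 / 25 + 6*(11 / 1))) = 261718588290700174489640969 / 125330920556400208650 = 2088220.43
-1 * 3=-3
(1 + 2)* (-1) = -3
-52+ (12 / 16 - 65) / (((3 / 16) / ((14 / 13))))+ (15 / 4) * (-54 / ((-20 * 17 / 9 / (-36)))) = -814159 / 1326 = -614.00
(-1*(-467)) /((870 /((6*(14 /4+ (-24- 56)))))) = -71451 /290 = -246.38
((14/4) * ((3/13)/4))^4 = 194481/116985856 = 0.00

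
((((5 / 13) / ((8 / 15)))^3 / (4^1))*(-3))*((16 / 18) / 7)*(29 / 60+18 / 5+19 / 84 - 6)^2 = -78765625 / 771656704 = -0.10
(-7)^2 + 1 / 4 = 197 / 4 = 49.25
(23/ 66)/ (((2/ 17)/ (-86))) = -16813/ 66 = -254.74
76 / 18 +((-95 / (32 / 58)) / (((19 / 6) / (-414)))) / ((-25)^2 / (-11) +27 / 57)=-7286291 / 18432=-395.31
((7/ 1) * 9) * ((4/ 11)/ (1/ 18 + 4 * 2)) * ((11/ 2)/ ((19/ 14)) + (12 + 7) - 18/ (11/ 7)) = 10995264/ 333355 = 32.98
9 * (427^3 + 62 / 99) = 7707593879 / 11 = 700690352.64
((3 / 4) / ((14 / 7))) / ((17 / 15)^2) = 0.29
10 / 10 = 1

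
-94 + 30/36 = -559/6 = -93.17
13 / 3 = 4.33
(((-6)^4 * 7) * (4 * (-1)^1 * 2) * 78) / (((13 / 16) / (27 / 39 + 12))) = -1149603840 / 13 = -88431064.62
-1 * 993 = -993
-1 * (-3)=3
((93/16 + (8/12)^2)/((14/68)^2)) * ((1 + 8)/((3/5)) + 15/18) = 24736955/10584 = 2337.20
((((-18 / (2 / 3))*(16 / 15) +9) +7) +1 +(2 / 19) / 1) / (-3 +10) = -1.67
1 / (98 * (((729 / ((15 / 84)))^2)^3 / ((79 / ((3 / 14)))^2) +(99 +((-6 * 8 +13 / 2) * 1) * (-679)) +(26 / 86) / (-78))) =12579515625 / 41987071245334101594102582362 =0.00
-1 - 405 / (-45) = 8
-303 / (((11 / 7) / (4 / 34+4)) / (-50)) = 7423500 / 187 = 39697.86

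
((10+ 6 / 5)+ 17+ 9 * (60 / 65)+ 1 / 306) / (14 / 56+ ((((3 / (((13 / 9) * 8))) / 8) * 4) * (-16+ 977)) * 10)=2904812 / 99267165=0.03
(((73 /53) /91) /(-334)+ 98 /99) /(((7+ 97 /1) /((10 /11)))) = 789296045 /91221025896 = 0.01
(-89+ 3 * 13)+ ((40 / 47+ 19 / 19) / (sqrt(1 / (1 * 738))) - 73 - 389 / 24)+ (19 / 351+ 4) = -379513 / 2808+ 261 * sqrt(82) / 47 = -84.87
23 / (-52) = -23 / 52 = -0.44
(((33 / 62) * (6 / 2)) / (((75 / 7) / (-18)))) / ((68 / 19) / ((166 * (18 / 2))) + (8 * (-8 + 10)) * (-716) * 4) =29507247 / 504044498450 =0.00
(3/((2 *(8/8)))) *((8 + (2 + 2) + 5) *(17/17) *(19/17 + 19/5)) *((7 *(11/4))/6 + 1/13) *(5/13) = 214225/1352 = 158.45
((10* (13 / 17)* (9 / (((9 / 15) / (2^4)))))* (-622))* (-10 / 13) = 14928000 / 17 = 878117.65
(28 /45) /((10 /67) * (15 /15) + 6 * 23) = 469 /104130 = 0.00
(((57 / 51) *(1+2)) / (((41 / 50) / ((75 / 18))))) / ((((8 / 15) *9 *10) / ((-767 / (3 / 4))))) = -9108125 / 25092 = -362.99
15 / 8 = 1.88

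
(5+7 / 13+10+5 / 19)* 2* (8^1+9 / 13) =882078 / 3211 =274.71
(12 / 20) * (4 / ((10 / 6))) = 1.44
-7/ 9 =-0.78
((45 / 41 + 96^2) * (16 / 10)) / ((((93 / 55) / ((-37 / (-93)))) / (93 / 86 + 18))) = 112175628972 / 1694243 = 66209.88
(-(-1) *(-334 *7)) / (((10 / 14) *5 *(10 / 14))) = -114562 / 125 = -916.50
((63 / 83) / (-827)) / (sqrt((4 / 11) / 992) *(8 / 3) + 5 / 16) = -15467760 / 5125903957 + 96768 *sqrt(682) / 5125903957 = -0.00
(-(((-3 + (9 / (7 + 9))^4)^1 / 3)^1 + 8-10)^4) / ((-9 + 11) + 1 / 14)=-10001628759114972756567 / 267477789068788498432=-37.39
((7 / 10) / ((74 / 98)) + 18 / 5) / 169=335 / 12506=0.03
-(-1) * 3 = 3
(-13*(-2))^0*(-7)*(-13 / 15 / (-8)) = -91 / 120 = -0.76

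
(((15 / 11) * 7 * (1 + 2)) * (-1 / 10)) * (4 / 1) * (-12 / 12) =126 / 11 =11.45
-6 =-6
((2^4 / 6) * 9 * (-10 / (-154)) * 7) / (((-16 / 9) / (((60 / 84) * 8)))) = -2700 / 77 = -35.06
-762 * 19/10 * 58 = -419862/5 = -83972.40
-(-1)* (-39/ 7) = -39/ 7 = -5.57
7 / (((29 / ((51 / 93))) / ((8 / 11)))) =952 / 9889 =0.10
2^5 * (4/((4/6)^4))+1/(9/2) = 5834/9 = 648.22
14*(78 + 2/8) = 2191/2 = 1095.50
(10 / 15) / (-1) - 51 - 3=-164 / 3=-54.67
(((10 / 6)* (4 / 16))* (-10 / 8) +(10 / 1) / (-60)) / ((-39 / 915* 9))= 3355 / 1872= 1.79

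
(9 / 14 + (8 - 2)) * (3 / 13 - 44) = -52917 / 182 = -290.75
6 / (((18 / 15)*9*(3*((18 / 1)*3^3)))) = 5 / 13122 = 0.00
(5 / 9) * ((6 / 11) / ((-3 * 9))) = -0.01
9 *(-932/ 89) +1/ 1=-93.25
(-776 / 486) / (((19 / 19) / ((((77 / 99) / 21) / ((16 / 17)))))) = -1649 / 26244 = -0.06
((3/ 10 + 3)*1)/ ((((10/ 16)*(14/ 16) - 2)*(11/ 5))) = -32/ 31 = -1.03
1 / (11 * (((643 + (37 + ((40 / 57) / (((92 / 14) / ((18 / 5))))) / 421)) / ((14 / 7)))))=0.00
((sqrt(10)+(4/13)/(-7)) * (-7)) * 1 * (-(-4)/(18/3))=8/39-14 * sqrt(10)/3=-14.55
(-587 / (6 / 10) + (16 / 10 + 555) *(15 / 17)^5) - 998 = -7150327778 / 4259571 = -1678.65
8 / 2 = 4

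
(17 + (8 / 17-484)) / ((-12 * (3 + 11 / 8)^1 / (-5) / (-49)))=111034 / 51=2177.14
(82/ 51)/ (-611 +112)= -0.00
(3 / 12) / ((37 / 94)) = 47 / 74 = 0.64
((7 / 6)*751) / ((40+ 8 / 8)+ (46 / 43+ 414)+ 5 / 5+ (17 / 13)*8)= 2938663 / 1568100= 1.87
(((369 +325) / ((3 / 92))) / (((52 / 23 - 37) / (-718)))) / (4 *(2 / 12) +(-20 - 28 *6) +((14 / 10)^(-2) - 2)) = -51664907728 / 22177843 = -2329.57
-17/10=-1.70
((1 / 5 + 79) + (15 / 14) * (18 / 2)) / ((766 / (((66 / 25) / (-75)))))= -68409 / 16756250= -0.00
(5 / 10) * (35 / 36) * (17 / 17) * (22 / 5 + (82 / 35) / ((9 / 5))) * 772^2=1651832.20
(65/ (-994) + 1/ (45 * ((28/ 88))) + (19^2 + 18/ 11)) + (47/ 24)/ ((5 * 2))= 1428212119/ 3936240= 362.84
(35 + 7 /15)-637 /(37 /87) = -811601 /555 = -1462.34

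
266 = 266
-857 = -857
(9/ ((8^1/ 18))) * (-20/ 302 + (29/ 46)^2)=6.71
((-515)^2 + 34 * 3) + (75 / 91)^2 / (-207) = 50534975776 / 190463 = 265327.00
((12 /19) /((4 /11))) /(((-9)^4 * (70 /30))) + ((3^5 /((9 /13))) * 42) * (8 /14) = 816765779 /96957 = 8424.00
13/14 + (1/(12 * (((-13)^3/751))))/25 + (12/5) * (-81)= -892624387/4613700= -193.47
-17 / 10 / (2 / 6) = -51 / 10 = -5.10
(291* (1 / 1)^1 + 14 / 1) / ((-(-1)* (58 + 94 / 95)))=5.17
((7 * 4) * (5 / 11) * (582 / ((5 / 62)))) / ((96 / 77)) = 147343 / 2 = 73671.50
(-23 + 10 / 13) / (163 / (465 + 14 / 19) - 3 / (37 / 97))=94622357 / 31986110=2.96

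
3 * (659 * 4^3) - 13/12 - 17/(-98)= 74397929/588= 126527.09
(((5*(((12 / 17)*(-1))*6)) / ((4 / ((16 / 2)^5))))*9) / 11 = -141936.26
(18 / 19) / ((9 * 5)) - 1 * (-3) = 287 / 95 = 3.02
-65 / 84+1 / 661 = -42881 / 55524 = -0.77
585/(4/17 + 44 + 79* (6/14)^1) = 69615/9293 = 7.49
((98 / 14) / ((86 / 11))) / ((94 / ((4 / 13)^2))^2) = 2464 / 2712923707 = 0.00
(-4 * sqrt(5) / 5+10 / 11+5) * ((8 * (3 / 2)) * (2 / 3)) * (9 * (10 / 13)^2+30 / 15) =49520 / 143 - 39616 * sqrt(5) / 845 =241.46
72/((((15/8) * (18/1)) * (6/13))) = 208/45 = 4.62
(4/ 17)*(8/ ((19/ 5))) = 160/ 323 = 0.50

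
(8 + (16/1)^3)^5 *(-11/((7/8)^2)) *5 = -4098070486835244564480/49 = -83634091568066215601.63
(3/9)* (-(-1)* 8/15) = 8/45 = 0.18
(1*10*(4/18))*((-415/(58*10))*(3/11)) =-415/957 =-0.43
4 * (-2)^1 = -8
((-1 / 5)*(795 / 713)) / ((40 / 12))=-477 / 7130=-0.07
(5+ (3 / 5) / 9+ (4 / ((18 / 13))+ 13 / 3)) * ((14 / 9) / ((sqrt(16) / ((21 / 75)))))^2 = 1327753 / 9112500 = 0.15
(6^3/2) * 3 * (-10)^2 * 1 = 32400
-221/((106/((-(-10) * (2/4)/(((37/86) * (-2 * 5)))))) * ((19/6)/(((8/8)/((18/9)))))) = 0.38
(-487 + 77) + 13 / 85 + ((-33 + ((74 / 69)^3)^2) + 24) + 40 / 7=-26430092477938214 / 64211307033195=-411.61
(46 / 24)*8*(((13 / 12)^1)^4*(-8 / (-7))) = 656903 / 27216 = 24.14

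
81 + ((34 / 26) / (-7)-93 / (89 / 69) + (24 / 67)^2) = 321404375 / 36356411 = 8.84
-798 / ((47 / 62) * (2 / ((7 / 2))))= -86583 / 47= -1842.19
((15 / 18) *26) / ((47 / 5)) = 325 / 141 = 2.30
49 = 49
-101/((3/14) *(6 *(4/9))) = -707/4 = -176.75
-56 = -56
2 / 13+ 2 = 2.15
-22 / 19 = -1.16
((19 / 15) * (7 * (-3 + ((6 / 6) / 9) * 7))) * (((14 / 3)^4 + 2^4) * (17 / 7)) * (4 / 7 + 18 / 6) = -1282697600 / 15309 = -83787.16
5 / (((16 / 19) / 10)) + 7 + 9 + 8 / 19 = 11521 / 152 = 75.80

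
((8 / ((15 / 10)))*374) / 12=1496 / 9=166.22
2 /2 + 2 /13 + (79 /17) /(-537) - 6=-576154 /118677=-4.85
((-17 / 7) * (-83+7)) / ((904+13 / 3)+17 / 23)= 44574 / 219541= 0.20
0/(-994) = 0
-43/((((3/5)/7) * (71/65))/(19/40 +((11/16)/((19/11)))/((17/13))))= -131339845/366928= -357.94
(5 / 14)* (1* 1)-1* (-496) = 6949 / 14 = 496.36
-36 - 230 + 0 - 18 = -284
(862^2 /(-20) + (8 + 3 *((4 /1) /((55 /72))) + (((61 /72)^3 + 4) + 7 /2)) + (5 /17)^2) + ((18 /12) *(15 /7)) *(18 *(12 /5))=-1535818410426683 /41529438720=-36981.44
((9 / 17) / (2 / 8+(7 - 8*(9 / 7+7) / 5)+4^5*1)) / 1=1260 / 2422823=0.00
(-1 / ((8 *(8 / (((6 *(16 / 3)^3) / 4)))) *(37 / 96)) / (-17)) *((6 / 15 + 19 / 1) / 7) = 99328 / 66045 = 1.50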